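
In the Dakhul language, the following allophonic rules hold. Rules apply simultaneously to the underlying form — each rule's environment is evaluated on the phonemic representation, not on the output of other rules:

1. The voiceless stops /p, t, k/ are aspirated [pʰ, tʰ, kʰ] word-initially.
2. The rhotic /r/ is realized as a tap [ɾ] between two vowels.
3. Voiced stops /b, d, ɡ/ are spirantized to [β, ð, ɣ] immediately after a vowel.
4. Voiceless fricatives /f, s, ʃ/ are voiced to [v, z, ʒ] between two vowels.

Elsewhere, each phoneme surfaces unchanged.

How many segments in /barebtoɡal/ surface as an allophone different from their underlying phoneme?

3

Segments that undergo a rule: /r/ → [ɾ] (rule 2); /b/ → [β] (rule 3); /ɡ/ → [ɣ] (rule 3).
All other segments surface unchanged.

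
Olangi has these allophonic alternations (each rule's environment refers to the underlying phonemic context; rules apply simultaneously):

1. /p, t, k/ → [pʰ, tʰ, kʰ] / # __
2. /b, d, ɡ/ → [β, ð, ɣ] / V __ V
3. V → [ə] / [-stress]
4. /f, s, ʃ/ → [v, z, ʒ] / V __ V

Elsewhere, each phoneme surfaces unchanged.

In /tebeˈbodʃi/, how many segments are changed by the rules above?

Segments that undergo a rule: /t/ → [tʰ] (rule 1); /e/ → [ə] (rule 3); /b/ → [β] (rule 2); /e/ → [ə] (rule 3); /b/ → [β] (rule 2); /i/ → [ə] (rule 3).
All other segments surface unchanged.

6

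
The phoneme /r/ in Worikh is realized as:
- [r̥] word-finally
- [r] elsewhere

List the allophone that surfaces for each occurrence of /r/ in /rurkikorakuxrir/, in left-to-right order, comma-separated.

Occurrence 1 (position 1): no conditioning environment matches → elsewhere allophone [r].
Occurrence 2 (position 3): no conditioning environment matches → elsewhere allophone [r].
Occurrence 3 (position 8): no conditioning environment matches → elsewhere allophone [r].
Occurrence 4 (position 13): no conditioning environment matches → elsewhere allophone [r].
Occurrence 5 (position 15): word-finally → [r̥].

[r], [r], [r], [r], [r̥]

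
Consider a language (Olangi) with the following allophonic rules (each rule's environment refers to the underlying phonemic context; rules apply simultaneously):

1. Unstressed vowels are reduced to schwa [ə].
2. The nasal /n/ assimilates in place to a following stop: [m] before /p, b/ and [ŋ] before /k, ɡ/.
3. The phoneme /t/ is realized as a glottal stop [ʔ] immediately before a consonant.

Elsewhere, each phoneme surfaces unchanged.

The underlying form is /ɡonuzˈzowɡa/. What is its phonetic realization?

[ɡənəzˈzowɡə]

/ɡ/ (word-initial): no rule targets it → [ɡ].
/o/ (between /ɡ/ and /n/): in an unstressed syllable, so rule 1 applies → [ə].
/n/ (between /o/ and /u/): rule 2 targets it, but not before a labial or velar stop → unchanged [n].
/u/ (between /n/ and /z/) occurs in an unstressed syllable → [ə] by rule 1.
/z/ (between /u/ and /z/): no rule targets it → [z].
/z/ (between /z/ and /o/) is unaffected → [z].
/o/ (between /z/ and /w/): rule 1 targets it, but not in an unstressed syllable → unchanged [o].
/w/ stays [w].
/ɡ/ stays [ɡ].
/a/ meets the environment for rule 1 (in an unstressed syllable) → [ə].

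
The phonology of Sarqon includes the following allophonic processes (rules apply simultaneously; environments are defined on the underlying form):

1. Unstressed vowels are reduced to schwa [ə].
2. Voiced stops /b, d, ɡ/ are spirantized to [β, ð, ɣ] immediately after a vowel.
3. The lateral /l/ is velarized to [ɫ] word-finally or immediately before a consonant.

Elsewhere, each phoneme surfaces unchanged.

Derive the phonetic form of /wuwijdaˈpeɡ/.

/w/ — not in any rule's target class → [w].
/u/ — between /w/ and /w/, in an unstressed syllable — surfaces as [ə] (rule 1).
/w/ (between /u/ and /i/) is unaffected → [w].
/i/ (between /w/ and /j/) occurs in an unstressed syllable → [ə] by rule 1.
/j/ (between /i/ and /d/) is unaffected → [j].
/d/ (between /j/ and /a/): rule 2 targets it, but not immediately after a vowel → unchanged [d].
/a/ (between /d/ and /p/): in an unstressed syllable, so rule 1 applies → [ə].
/p/ (between /a/ and /e/): no rule targets it → [p].
/e/ (between /p/ and /ɡ/): rule 1 targets it, but not in an unstressed syllable → unchanged [e].
Rule 2 applies to /ɡ/ (word-final: immediately after a vowel) → [ɣ].

[wəwəjdəˈpeɣ]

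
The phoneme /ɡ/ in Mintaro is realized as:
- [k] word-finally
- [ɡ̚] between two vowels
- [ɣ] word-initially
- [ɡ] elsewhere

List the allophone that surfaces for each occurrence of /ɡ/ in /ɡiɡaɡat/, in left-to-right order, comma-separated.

[ɣ], [ɡ̚], [ɡ̚]

Occurrence 1 (position 1): word-initially → [ɣ].
Occurrence 2 (position 3): between two vowels → [ɡ̚].
Occurrence 3 (position 5): between two vowels → [ɡ̚].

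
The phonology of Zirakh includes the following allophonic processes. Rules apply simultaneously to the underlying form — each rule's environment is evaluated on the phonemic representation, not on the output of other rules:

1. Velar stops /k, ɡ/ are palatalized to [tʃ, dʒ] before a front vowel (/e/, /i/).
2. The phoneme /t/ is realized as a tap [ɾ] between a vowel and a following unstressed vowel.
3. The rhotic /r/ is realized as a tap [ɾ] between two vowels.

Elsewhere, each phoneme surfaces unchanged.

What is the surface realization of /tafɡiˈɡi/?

/t/ (word-initial) fails the environment for rule 2, so it stays [t].
/a/ (between /t/ and /f/): no rule targets it → [a].
/f/ — not in any rule's target class → [f].
/ɡ/ — between /f/ and /i/, before a front vowel — surfaces as [dʒ] (rule 1).
/i/ stays [i].
/ɡ/ meets the environment for rule 1 (before a front vowel) → [dʒ].
/i/ (word-final): no rule targets it → [i].

[tafdʒiˈdʒi]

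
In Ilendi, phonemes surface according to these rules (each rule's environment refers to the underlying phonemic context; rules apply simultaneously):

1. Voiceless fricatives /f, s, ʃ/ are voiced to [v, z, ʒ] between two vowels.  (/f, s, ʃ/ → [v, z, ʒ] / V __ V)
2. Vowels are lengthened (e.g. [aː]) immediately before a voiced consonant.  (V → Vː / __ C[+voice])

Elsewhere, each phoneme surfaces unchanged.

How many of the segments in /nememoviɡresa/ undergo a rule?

Segments that undergo a rule: /e/ → [eː] (rule 2); /e/ → [eː] (rule 2); /o/ → [oː] (rule 2); /i/ → [iː] (rule 2); /s/ → [z] (rule 1).
All other segments surface unchanged.

5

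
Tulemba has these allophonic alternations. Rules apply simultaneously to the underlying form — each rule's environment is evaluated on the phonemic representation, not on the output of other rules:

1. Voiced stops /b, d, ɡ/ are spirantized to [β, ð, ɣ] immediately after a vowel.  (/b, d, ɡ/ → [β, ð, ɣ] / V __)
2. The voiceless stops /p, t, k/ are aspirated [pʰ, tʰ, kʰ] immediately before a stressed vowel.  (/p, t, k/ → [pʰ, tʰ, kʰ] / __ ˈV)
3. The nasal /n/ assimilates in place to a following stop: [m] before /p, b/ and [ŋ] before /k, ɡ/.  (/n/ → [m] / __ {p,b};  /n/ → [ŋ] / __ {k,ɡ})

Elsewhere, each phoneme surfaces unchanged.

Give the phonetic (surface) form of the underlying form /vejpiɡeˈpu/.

/v/ — not in any rule's target class → [v].
/e/ stays [e].
/j/ (between /e/ and /p/) is unaffected → [j].
/p/ (between /j/ and /i/) fails the environment for rule 2, so it stays [p].
/i/ stays [i].
/ɡ/ (between /i/ and /e/) occurs immediately after a vowel → [ɣ] by rule 1.
/e/ (between /ɡ/ and /p/) is unaffected → [e].
/p/ — between /e/ and /u/, immediately before a stressed vowel — surfaces as [pʰ] (rule 2).
/u/ — not in any rule's target class → [u].

[vejpiɣeˈpʰu]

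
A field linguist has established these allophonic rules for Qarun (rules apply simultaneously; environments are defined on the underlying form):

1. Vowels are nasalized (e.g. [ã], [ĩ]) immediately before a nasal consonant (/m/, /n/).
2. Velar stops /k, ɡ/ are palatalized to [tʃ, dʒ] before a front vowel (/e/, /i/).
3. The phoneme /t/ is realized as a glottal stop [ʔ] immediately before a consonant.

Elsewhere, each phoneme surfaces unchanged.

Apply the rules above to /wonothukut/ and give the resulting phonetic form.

/w/ (word-initial) is unaffected → [w].
/o/ — between /w/ and /n/, before a nasal consonant — surfaces as [õ] (rule 1).
/n/ (between /o/ and /o/): no rule targets it → [n].
/o/ — between /n/ and /t/; rule 1 does not apply here → [o].
/t/ meets the environment for rule 3 (immediately before a consonant) → [ʔ].
/h/ — not in any rule's target class → [h].
/u/ (between /h/ and /k/) fails the environment for rule 1, so it stays [u].
/k/ (between /u/ and /u/) fails the environment for rule 2, so it stays [k].
/u/ (between /k/ and /t/) fails the environment for rule 1, so it stays [u].
/t/ (word-final): rule 3 targets it, but not immediately before a consonant → unchanged [t].

[wõnoʔhukut]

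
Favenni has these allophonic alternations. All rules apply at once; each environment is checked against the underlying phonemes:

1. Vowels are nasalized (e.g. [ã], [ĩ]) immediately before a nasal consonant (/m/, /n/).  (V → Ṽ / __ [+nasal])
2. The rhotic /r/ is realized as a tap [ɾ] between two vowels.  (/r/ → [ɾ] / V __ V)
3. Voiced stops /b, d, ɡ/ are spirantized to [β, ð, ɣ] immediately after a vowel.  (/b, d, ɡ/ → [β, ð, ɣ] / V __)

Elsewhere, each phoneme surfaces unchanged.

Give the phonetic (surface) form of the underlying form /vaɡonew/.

[vaɣõnew]

/v/ stays [v].
/a/ (between /v/ and /ɡ/): rule 1 targets it, but not before a nasal consonant → unchanged [a].
/ɡ/ (between /a/ and /o/) occurs immediately after a vowel → [ɣ] by rule 3.
/o/ — between /ɡ/ and /n/, before a nasal consonant — surfaces as [õ] (rule 1).
/n/ stays [n].
/e/ (between /n/ and /w/) is in the target of rule 1 but the environment (before a nasal consonant) is not met → [e].
/w/ — not in any rule's target class → [w].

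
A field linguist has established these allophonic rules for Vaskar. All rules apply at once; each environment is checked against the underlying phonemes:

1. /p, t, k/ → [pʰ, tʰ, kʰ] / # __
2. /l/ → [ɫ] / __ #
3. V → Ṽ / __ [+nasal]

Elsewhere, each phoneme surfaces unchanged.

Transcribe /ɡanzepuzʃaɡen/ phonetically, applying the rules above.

[ɡãnzepuzʃaɡẽn]

/ɡ/ (word-initial): no rule targets it → [ɡ].
/a/ meets the environment for rule 3 (before a nasal consonant) → [ã].
/n/ — not in any rule's target class → [n].
/z/ (between /n/ and /e/): no rule targets it → [z].
/e/ (between /z/ and /p/) is in the target of rule 3 but the environment (before a nasal consonant) is not met → [e].
/p/ (between /e/ and /u/): rule 1 targets it, but not word-initially → unchanged [p].
/u/ (between /p/ and /z/): rule 3 targets it, but not before a nasal consonant → unchanged [u].
/z/ (between /u/ and /ʃ/) is unaffected → [z].
/ʃ/ (between /z/ and /a/): no rule targets it → [ʃ].
/a/ (between /ʃ/ and /ɡ/): rule 3 targets it, but not before a nasal consonant → unchanged [a].
/ɡ/ — not in any rule's target class → [ɡ].
/e/ (between /ɡ/ and /n/) occurs before a nasal consonant → [ẽ] by rule 3.
/n/ (word-final): no rule targets it → [n].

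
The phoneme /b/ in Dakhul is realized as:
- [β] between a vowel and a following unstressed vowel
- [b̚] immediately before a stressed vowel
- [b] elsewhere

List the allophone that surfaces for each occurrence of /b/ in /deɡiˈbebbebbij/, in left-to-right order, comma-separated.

[b̚], [b], [b], [b], [b]

Occurrence 1 (position 5): immediately before a stressed vowel → [b̚].
Occurrence 2 (position 7): no conditioning environment matches → elsewhere allophone [b].
Occurrence 3 (position 8): no conditioning environment matches → elsewhere allophone [b].
Occurrence 4 (position 10): no conditioning environment matches → elsewhere allophone [b].
Occurrence 5 (position 11): no conditioning environment matches → elsewhere allophone [b].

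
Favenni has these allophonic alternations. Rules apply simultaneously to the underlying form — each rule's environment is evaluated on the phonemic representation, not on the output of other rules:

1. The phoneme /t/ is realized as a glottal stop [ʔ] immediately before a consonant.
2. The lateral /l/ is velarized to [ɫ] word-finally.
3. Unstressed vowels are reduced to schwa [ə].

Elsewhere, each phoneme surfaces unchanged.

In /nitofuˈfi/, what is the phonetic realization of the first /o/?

/o/ (between /t/ and /f/): in an unstressed syllable, so rule 3 applies → [ə].

[ə]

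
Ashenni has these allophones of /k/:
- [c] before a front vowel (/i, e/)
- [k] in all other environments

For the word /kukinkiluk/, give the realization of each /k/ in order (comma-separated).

Occurrence 1 (position 1): no conditioning environment matches → elsewhere allophone [k].
Occurrence 2 (position 3): before a front vowel → [c].
Occurrence 3 (position 6): before a front vowel → [c].
Occurrence 4 (position 10): no conditioning environment matches → elsewhere allophone [k].

[k], [c], [c], [k]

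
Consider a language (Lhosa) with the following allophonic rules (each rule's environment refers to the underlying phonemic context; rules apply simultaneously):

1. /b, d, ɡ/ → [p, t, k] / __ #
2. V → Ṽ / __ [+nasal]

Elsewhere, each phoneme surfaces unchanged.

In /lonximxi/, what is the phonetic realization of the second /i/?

[i]

/i/ — word-final; rule 2 does not apply here → [i].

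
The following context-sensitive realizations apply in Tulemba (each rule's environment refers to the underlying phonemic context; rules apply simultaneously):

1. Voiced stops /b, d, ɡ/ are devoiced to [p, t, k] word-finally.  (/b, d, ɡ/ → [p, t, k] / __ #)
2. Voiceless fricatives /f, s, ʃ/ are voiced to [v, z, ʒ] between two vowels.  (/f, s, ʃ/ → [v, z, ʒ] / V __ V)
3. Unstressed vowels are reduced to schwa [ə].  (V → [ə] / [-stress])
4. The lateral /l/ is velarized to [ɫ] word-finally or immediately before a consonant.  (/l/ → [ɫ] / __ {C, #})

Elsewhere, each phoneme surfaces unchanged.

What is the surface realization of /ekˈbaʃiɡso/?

[əkˈbaʒəɡsə]

Rule 3 applies to /e/ (word-initial: in an unstressed syllable) → [ə].
/k/ (between /e/ and /b/): no rule targets it → [k].
/b/ (between /k/ and /a/) fails the environment for rule 1, so it stays [b].
/a/ (between /b/ and /ʃ/) is in the target of rule 3 but the environment (in an unstressed syllable) is not met → [a].
/ʃ/ (between /a/ and /i/): between two vowels, so rule 2 applies → [ʒ].
/i/ (between /ʃ/ and /ɡ/): in an unstressed syllable, so rule 3 applies → [ə].
/ɡ/ — between /i/ and /s/; rule 1 does not apply here → [ɡ].
/s/ (between /ɡ/ and /o/): rule 2 targets it, but not between two vowels → unchanged [s].
/o/ — word-final, in an unstressed syllable — surfaces as [ə] (rule 3).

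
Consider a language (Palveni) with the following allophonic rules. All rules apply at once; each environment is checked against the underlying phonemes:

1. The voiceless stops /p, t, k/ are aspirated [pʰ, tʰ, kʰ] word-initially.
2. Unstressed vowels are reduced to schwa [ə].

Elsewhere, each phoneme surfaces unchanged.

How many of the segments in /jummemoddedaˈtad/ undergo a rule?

Segments that undergo a rule: /u/ → [ə] (rule 2); /e/ → [ə] (rule 2); /o/ → [ə] (rule 2); /e/ → [ə] (rule 2); /a/ → [ə] (rule 2).
All other segments surface unchanged.

5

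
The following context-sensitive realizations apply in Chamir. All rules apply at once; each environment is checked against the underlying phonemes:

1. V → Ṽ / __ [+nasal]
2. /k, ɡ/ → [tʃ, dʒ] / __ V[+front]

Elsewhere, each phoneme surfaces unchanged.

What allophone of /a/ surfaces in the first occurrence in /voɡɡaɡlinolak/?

[a]

/a/ (between /ɡ/ and /ɡ/): rule 1 targets it, but not before a nasal consonant → unchanged [a].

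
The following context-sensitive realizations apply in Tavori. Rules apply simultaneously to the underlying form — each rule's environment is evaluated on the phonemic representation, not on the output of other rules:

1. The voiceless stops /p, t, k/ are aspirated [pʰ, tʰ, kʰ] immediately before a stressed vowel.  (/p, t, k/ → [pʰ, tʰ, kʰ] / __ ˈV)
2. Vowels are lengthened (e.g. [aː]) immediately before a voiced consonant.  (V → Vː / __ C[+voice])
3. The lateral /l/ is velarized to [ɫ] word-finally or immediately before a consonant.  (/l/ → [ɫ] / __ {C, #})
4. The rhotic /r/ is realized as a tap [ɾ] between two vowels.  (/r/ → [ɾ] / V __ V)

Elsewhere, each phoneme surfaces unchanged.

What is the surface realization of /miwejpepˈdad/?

/m/ (word-initial): no rule targets it → [m].
Rule 2 applies to /i/ (between /m/ and /w/: before a voiced consonant) → [iː].
/w/ stays [w].
Rule 2 applies to /e/ (between /w/ and /j/: before a voiced consonant) → [eː].
/j/ stays [j].
/p/ — between /j/ and /e/; rule 1 does not apply here → [p].
/e/ — between /p/ and /p/; rule 2 does not apply here → [e].
/p/ (between /e/ and /d/): rule 1 targets it, but not immediately before a stressed vowel → unchanged [p].
/d/ (between /p/ and /a/) is unaffected → [d].
/a/ (between /d/ and /d/) occurs before a voiced consonant → [aː] by rule 2.
/d/ (word-final) is unaffected → [d].

[miːweːjpepˈdaːd]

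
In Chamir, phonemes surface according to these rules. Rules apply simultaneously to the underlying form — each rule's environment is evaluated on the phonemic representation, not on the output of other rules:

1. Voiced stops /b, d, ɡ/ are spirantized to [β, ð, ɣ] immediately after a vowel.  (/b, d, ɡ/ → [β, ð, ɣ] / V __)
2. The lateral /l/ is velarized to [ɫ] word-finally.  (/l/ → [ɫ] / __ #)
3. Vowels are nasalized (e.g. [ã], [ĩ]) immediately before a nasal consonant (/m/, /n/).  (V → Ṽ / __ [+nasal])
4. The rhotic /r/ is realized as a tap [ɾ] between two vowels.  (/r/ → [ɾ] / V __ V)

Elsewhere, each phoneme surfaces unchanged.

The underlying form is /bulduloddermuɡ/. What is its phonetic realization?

[bulduloðdermuɣ]

/b/ (word-initial): rule 1 targets it, but not immediately after a vowel → unchanged [b].
/u/ (between /b/ and /l/) fails the environment for rule 3, so it stays [u].
/l/ (between /u/ and /d/): rule 2 targets it, but not word-finally → unchanged [l].
/d/ (between /l/ and /u/) fails the environment for rule 1, so it stays [d].
/u/ (between /d/ and /l/) fails the environment for rule 3, so it stays [u].
/l/ (between /u/ and /o/): rule 2 targets it, but not word-finally → unchanged [l].
/o/ (between /l/ and /d/): rule 3 targets it, but not before a nasal consonant → unchanged [o].
Rule 1 applies to /d/ (between /o/ and /d/: immediately after a vowel) → [ð].
/d/ (between /d/ and /e/) is in the target of rule 1 but the environment (immediately after a vowel) is not met → [d].
/e/ (between /d/ and /r/) fails the environment for rule 3, so it stays [e].
/r/ — between /e/ and /m/; rule 4 does not apply here → [r].
/u/ (between /m/ and /ɡ/): rule 3 targets it, but not before a nasal consonant → unchanged [u].
/ɡ/ (word-final): immediately after a vowel, so rule 1 applies → [ɣ].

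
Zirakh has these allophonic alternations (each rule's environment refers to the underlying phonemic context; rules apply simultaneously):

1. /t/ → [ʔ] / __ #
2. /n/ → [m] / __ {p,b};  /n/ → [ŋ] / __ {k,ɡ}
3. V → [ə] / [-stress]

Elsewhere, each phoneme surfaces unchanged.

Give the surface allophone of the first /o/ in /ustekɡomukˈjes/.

[ə]

/o/ (between /ɡ/ and /m/): in an unstressed syllable, so rule 3 applies → [ə].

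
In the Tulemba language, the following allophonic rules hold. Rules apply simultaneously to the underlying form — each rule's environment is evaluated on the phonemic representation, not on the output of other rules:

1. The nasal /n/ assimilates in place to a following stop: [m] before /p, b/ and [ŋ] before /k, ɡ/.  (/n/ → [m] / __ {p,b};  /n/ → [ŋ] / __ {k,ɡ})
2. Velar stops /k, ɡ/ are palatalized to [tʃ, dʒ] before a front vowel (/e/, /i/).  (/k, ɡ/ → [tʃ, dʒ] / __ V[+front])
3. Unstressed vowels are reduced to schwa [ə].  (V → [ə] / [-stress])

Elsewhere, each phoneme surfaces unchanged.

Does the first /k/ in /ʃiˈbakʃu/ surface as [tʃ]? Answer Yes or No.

No

/k/ (between /a/ and /ʃ/) fails the environment for rule 2, so it stays [k].
The actual realization is [k], not [tʃ].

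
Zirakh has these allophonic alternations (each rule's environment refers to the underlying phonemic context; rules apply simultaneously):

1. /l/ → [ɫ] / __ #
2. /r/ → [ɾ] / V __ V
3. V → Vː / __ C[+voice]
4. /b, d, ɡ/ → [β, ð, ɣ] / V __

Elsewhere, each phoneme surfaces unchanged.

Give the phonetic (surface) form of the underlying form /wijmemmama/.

[wiːjmeːmmaːma]

/i/ meets the environment for rule 3 (before a voiced consonant) → [iː].
/e/ — between /m/ and /m/, before a voiced consonant — surfaces as [eː] (rule 3).
/a/ — between /m/ and /m/, before a voiced consonant — surfaces as [aː] (rule 3).
/a/ (word-final): rule 3 targets it, but not before a voiced consonant → unchanged [a].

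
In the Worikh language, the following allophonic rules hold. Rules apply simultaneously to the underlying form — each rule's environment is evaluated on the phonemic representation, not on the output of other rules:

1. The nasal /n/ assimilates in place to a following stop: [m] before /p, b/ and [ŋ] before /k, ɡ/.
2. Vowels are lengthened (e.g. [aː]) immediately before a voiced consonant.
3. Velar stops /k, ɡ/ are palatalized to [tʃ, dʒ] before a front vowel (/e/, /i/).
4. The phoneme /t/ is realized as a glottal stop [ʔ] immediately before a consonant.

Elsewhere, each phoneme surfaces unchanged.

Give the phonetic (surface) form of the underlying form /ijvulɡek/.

[iːjvuːldʒek]

Rule 2 applies to /i/ (word-initial: before a voiced consonant) → [iː].
/j/ (between /i/ and /v/) is unaffected → [j].
/v/ (between /j/ and /u/): no rule targets it → [v].
/u/ meets the environment for rule 2 (before a voiced consonant) → [uː].
/l/ — not in any rule's target class → [l].
/ɡ/ meets the environment for rule 3 (before a front vowel) → [dʒ].
/e/ — between /ɡ/ and /k/; rule 2 does not apply here → [e].
/k/ (word-final) is in the target of rule 3 but the environment (before a front vowel) is not met → [k].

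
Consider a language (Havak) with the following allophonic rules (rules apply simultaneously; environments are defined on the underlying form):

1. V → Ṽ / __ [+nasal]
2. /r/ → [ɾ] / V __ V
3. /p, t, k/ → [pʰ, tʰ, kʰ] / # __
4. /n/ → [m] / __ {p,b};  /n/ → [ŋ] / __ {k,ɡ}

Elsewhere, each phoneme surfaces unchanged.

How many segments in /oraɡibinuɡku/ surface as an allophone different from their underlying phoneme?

2

Segments that undergo a rule: /r/ → [ɾ] (rule 2); /i/ → [ĩ] (rule 1).
All other segments surface unchanged.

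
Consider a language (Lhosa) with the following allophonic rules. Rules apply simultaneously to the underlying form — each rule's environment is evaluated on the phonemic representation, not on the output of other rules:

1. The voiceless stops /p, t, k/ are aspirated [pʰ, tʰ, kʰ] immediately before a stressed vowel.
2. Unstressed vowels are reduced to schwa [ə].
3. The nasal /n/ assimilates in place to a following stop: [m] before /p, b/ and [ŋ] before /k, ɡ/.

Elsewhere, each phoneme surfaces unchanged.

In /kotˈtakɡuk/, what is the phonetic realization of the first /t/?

[t]

/t/ — between /o/ and /t/; rule 1 does not apply here → [t].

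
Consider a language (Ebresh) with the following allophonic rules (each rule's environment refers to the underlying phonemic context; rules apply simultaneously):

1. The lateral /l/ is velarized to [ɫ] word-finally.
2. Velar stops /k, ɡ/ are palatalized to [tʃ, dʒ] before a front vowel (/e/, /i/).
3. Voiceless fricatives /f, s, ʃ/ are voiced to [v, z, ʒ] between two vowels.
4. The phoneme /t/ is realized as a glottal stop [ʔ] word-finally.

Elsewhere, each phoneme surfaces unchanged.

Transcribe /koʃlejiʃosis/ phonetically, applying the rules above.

/k/ (word-initial): rule 2 targets it, but not before a front vowel → unchanged [k].
/o/ (between /k/ and /ʃ/) is unaffected → [o].
/ʃ/ (between /o/ and /l/) fails the environment for rule 3, so it stays [ʃ].
/l/ (between /ʃ/ and /e/) is in the target of rule 1 but the environment (word-finally) is not met → [l].
/e/ (between /l/ and /j/) is unaffected → [e].
/j/ (between /e/ and /i/) is unaffected → [j].
/i/ stays [i].
/ʃ/ meets the environment for rule 3 (between two vowels) → [ʒ].
/o/ — not in any rule's target class → [o].
/s/ (between /o/ and /i/): between two vowels, so rule 3 applies → [z].
/i/ — not in any rule's target class → [i].
/s/ (word-final) fails the environment for rule 3, so it stays [s].

[koʃlejiʒozis]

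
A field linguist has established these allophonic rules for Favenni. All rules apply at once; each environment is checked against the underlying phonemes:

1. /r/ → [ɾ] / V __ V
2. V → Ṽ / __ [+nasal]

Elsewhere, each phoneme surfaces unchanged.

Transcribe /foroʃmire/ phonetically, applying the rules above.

[foɾoʃmiɾe]

/f/ (word-initial) is unaffected → [f].
/o/ (between /f/ and /r/): rule 2 targets it, but not before a nasal consonant → unchanged [o].
/r/ meets the environment for rule 1 (between two vowels) → [ɾ].
/o/ (between /r/ and /ʃ/): rule 2 targets it, but not before a nasal consonant → unchanged [o].
/ʃ/ (between /o/ and /m/) is unaffected → [ʃ].
/m/ — not in any rule's target class → [m].
/i/ (between /m/ and /r/): rule 2 targets it, but not before a nasal consonant → unchanged [i].
/r/ (between /i/ and /e/) occurs between two vowels → [ɾ] by rule 1.
/e/ — word-final; rule 2 does not apply here → [e].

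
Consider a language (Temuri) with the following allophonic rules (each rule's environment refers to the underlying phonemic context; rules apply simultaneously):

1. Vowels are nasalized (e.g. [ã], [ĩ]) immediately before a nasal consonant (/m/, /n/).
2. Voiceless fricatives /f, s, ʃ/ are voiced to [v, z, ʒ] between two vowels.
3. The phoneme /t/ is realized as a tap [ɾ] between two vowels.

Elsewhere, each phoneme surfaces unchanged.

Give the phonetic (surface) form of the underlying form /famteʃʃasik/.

[fãmteʃʃazik]

/f/ (word-initial): rule 2 targets it, but not between two vowels → unchanged [f].
/a/ — between /f/ and /m/, before a nasal consonant — surfaces as [ã] (rule 1).
/t/ (between /m/ and /e/): rule 3 targets it, but not between two vowels → unchanged [t].
/e/ — between /t/ and /ʃ/; rule 1 does not apply here → [e].
/ʃ/ (between /e/ and /ʃ/) is in the target of rule 2 but the environment (between two vowels) is not met → [ʃ].
/ʃ/ (between /ʃ/ and /a/): rule 2 targets it, but not between two vowels → unchanged [ʃ].
/a/ (between /ʃ/ and /s/) is in the target of rule 1 but the environment (before a nasal consonant) is not met → [a].
/s/ (between /a/ and /i/) occurs between two vowels → [z] by rule 2.
/i/ (between /s/ and /k/) is in the target of rule 1 but the environment (before a nasal consonant) is not met → [i].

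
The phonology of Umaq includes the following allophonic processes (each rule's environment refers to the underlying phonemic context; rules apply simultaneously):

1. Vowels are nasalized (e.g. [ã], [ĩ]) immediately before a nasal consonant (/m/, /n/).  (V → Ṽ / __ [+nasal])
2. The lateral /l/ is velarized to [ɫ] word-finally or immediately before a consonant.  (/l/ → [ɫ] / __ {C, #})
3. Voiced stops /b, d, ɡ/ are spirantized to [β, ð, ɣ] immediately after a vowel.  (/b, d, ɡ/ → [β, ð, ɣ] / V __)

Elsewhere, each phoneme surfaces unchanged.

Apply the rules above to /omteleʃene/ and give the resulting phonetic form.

[õmteleʃẽne]

/o/ — word-initial, before a nasal consonant — surfaces as [õ] (rule 1).
/m/ stays [m].
/t/ (between /m/ and /e/) is unaffected → [t].
/e/ — between /t/ and /l/; rule 1 does not apply here → [e].
/l/ (between /e/ and /e/): rule 2 targets it, but not word-finally or immediately before a consonant → unchanged [l].
/e/ (between /l/ and /ʃ/): rule 1 targets it, but not before a nasal consonant → unchanged [e].
/ʃ/ (between /e/ and /e/) is unaffected → [ʃ].
/e/ (between /ʃ/ and /n/) occurs before a nasal consonant → [ẽ] by rule 1.
/n/ (between /e/ and /e/): no rule targets it → [n].
/e/ — word-final; rule 1 does not apply here → [e].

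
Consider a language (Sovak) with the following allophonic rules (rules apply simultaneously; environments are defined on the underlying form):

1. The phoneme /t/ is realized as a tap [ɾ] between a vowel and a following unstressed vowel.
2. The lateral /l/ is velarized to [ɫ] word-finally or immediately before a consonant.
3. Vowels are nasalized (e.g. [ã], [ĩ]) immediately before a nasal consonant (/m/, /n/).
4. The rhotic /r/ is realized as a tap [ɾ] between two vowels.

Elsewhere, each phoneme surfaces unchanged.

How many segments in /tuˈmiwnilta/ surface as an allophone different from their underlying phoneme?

Segments that undergo a rule: /u/ → [ũ] (rule 3); /l/ → [ɫ] (rule 2).
All other segments surface unchanged.

2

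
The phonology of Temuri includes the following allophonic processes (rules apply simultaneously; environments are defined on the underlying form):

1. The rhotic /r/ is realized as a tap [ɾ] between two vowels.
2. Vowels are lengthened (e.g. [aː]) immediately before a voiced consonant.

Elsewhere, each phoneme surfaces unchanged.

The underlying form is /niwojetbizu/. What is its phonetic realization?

[niːwoːjetbiːzu]

/i/ (between /n/ and /w/): before a voiced consonant, so rule 2 applies → [iː].
/o/ (between /w/ and /j/) occurs before a voiced consonant → [oː] by rule 2.
/e/ — between /j/ and /t/; rule 2 does not apply here → [e].
/i/ — between /b/ and /z/, before a voiced consonant — surfaces as [iː] (rule 2).
/u/ — word-final; rule 2 does not apply here → [u].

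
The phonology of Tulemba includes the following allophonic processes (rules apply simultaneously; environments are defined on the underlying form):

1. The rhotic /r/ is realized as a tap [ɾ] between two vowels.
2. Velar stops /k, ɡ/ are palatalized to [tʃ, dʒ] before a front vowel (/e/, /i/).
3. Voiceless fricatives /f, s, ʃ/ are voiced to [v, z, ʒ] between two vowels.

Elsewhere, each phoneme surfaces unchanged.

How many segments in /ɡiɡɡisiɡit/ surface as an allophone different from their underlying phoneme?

4

Segments that undergo a rule: /ɡ/ → [dʒ] (rule 2); /ɡ/ → [dʒ] (rule 2); /s/ → [z] (rule 3); /ɡ/ → [dʒ] (rule 2).
All other segments surface unchanged.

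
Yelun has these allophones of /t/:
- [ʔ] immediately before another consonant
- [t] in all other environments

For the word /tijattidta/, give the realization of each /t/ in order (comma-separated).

Occurrence 1 (position 1): no conditioning environment matches → elsewhere allophone [t].
Occurrence 2 (position 5): immediately before another consonant → [ʔ].
Occurrence 3 (position 6): no conditioning environment matches → elsewhere allophone [t].
Occurrence 4 (position 9): no conditioning environment matches → elsewhere allophone [t].

[t], [ʔ], [t], [t]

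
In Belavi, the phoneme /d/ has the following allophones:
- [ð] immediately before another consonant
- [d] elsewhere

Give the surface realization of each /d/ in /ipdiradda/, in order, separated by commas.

Occurrence 1 (position 3): no conditioning environment matches → elsewhere allophone [d].
Occurrence 2 (position 7): immediately before another consonant → [ð].
Occurrence 3 (position 8): no conditioning environment matches → elsewhere allophone [d].

[d], [ð], [d]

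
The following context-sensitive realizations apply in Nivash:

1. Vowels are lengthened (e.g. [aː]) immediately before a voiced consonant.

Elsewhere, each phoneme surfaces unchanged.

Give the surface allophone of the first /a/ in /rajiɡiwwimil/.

[aː]

/a/ — between /r/ and /j/, before a voiced consonant — surfaces as [aː] (rule 1).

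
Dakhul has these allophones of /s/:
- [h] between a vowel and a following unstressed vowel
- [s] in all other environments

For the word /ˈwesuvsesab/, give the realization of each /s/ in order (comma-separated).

[h], [s], [h]

Occurrence 1 (position 3): between a vowel and a following unstressed vowel → [h].
Occurrence 2 (position 6): no conditioning environment matches → elsewhere allophone [s].
Occurrence 3 (position 8): between a vowel and a following unstressed vowel → [h].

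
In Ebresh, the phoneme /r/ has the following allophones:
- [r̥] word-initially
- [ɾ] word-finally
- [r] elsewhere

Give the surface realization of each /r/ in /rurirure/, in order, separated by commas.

Occurrence 1 (position 1): word-initially → [r̥].
Occurrence 2 (position 3): no conditioning environment matches → elsewhere allophone [r].
Occurrence 3 (position 5): no conditioning environment matches → elsewhere allophone [r].
Occurrence 4 (position 7): no conditioning environment matches → elsewhere allophone [r].

[r̥], [r], [r], [r]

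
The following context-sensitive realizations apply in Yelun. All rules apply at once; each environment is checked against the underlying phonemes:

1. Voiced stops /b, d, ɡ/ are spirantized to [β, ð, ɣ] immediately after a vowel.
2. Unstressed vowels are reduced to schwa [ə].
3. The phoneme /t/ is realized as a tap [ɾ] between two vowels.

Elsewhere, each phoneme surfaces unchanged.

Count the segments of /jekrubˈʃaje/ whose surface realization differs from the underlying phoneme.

Segments that undergo a rule: /e/ → [ə] (rule 2); /u/ → [ə] (rule 2); /b/ → [β] (rule 1); /e/ → [ə] (rule 2).
All other segments surface unchanged.

4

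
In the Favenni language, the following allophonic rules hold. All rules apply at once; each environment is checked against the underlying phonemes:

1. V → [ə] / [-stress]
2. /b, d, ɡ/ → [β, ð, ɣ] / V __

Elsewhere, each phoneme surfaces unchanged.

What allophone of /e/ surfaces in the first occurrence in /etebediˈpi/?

[ə]

/e/ (word-initial): in an unstressed syllable, so rule 1 applies → [ə].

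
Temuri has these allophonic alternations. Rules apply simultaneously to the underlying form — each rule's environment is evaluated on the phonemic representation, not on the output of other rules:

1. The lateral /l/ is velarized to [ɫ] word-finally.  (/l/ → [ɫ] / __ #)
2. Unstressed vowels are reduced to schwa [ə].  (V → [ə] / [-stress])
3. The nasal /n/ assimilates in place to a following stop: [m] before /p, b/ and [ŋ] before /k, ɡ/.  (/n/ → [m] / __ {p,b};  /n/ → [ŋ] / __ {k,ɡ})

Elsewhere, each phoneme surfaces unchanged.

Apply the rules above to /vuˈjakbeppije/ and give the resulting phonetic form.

[vəˈjakbəppəjə]

/v/ (word-initial) is unaffected → [v].
/u/ (between /v/ and /j/): in an unstressed syllable, so rule 2 applies → [ə].
/j/ (between /u/ and /a/): no rule targets it → [j].
/a/ (between /j/ and /k/) is in the target of rule 2 but the environment (in an unstressed syllable) is not met → [a].
/k/ (between /a/ and /b/) is unaffected → [k].
/b/ — not in any rule's target class → [b].
/e/ — between /b/ and /p/, in an unstressed syllable — surfaces as [ə] (rule 2).
/p/ (between /e/ and /p/): no rule targets it → [p].
/p/ (between /p/ and /i/) is unaffected → [p].
/i/ meets the environment for rule 2 (in an unstressed syllable) → [ə].
/j/ stays [j].
/e/ (word-final) occurs in an unstressed syllable → [ə] by rule 2.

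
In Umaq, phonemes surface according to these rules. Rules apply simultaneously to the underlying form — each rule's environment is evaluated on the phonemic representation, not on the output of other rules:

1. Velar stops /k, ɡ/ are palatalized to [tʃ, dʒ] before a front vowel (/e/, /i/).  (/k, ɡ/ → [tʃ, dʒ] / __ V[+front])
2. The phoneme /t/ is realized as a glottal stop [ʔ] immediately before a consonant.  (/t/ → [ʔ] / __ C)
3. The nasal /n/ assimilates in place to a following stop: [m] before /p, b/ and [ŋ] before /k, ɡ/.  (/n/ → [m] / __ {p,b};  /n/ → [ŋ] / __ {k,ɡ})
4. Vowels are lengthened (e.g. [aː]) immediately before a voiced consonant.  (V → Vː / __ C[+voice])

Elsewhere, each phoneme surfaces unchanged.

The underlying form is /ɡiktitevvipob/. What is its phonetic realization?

/ɡ/ (word-initial): before a front vowel, so rule 1 applies → [dʒ].
/i/ (between /ɡ/ and /k/): rule 4 targets it, but not before a voiced consonant → unchanged [i].
/k/ (between /i/ and /t/): rule 1 targets it, but not before a front vowel → unchanged [k].
/t/ (between /k/ and /i/) is in the target of rule 2 but the environment (immediately before a consonant) is not met → [t].
/i/ — between /t/ and /t/; rule 4 does not apply here → [i].
/t/ (between /i/ and /e/): rule 2 targets it, but not immediately before a consonant → unchanged [t].
Rule 4 applies to /e/ (between /t/ and /v/: before a voiced consonant) → [eː].
/v/ — not in any rule's target class → [v].
/v/ (between /v/ and /i/) is unaffected → [v].
/i/ (between /v/ and /p/) fails the environment for rule 4, so it stays [i].
/p/ (between /i/ and /o/) is unaffected → [p].
/o/ (between /p/ and /b/) occurs before a voiced consonant → [oː] by rule 4.
/b/ stays [b].

[dʒiktiteːvvipoːb]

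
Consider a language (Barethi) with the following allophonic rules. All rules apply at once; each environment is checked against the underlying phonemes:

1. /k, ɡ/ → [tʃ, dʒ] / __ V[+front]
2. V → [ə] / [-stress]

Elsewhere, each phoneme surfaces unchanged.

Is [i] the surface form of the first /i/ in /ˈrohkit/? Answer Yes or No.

/i/ (between /k/ and /t/): in an unstressed syllable, so rule 2 applies → [ə].
The actual realization is [ə], not [i].

No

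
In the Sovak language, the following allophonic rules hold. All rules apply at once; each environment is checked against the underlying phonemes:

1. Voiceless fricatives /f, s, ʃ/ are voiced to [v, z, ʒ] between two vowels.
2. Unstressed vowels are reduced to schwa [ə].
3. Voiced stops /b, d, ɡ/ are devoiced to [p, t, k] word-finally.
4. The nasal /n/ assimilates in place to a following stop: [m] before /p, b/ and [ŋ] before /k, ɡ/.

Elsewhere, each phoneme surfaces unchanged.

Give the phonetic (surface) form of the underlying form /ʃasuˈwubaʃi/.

/ʃ/ (word-initial) fails the environment for rule 1, so it stays [ʃ].
Rule 2 applies to /a/ (between /ʃ/ and /s/: in an unstressed syllable) → [ə].
/s/ meets the environment for rule 1 (between two vowels) → [z].
/u/ (between /s/ and /w/): in an unstressed syllable, so rule 2 applies → [ə].
/w/ stays [w].
/u/ (between /w/ and /b/): rule 2 targets it, but not in an unstressed syllable → unchanged [u].
/b/ — between /u/ and /a/; rule 3 does not apply here → [b].
/a/ (between /b/ and /ʃ/): in an unstressed syllable, so rule 2 applies → [ə].
Rule 1 applies to /ʃ/ (between /a/ and /i/: between two vowels) → [ʒ].
/i/ (word-final): in an unstressed syllable, so rule 2 applies → [ə].

[ʃəzəˈwubəʒə]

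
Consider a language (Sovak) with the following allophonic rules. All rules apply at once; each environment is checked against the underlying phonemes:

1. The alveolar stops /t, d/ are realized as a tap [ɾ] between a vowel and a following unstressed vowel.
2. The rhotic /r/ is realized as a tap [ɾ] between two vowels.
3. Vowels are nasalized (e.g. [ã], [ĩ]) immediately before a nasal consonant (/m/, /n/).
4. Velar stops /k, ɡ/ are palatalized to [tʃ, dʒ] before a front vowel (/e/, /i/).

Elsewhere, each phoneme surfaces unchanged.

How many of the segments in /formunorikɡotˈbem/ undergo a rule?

3

Segments that undergo a rule: /u/ → [ũ] (rule 3); /r/ → [ɾ] (rule 2); /e/ → [ẽ] (rule 3).
All other segments surface unchanged.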